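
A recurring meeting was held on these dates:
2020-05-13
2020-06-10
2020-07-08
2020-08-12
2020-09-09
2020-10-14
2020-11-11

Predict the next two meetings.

2020-12-09, 2021-01-13

Gaps: 28, 28, 35, 28, 35, 28 days — a mix of 28 and 35. Every date is a Wednesday.
Each is the 2nd Wednesday of its month.
2nd Wednesday of December 2020: 2020-12-09.
January 2021 — 2nd Wednesday is 2021-01-13.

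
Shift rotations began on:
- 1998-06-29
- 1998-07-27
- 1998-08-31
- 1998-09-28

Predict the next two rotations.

Every date is a Monday; gaps 28, 35, 28 days.
Each is the last Monday of its month (at least one falls on the 29th or later, ruling out '4th Monday').
Last Monday of October 1998: 1998-10-26.
November 1998 ends with Monday 1998-11-30.

1998-10-26, 1998-11-30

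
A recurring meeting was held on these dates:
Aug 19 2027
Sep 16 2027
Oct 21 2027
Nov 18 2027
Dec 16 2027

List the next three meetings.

Jan 20 2028, Feb 17 2028, Mar 16 2028

Gaps: 28, 35, 28, 28 days — a mix of 28 and 35. Every date is a Thursday.
Each is the 3rd Thursday of its month.
3rd Thursday of January 2028: Jan 20 2028.
3rd Thursday of February 2028: Feb 17 2028.
March 2028 — 3rd Thursday is Mar 16 2028.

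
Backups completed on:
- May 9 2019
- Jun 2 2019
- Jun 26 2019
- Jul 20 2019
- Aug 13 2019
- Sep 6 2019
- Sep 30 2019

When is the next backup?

Oct 24 2019

The spacing is 24, 24, 24, 24, 24, 24 days — always 24 days.
Sep 30 2019 + 24 days = Oct 24 2019.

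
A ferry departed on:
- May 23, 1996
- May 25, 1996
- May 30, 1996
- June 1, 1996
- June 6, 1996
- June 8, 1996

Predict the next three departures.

June 13, 1996; June 15, 1996; June 20, 1996

The gap pattern 2, 5, 2, 5, 2 repeats every 2 events.
These are the Thursdays and Saturdays of each week.
Next Thursday: June 13, 1996.
The following Saturday is June 15, 1996.
The following Thursday is June 20, 1996.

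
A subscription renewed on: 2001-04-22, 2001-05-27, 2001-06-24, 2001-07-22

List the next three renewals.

These are Sundays at 28- or 35-day spacing (35, 28, 28).
The pattern: 4th Sunday of the month.
August 2001 — 4th Sunday is 2001-08-26.
4th Sunday of September 2001: 2001-09-23.
October 2001 — 4th Sunday is 2001-10-28.

2001-08-26, 2001-09-23, 2001-10-28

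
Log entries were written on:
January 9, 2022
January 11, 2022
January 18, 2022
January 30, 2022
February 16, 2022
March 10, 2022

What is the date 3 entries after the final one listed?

Gaps: 2, 7, 12, 17, 22 days — each gap is 5 larger than the previous one.
Next gap: 27 days. March 10, 2022 + 27 days = April 6, 2022.
Next gap: 32 days. April 6, 2022 + 32 days = May 8, 2022.
Next gap: 37 days. May 8, 2022 + 37 days = June 14, 2022.

June 14, 2022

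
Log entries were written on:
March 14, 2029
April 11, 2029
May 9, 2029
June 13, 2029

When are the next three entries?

July 11, 2029; August 8, 2029; September 12, 2029

These are Wednesdays at 28- or 35-day spacing (28, 28, 35).
The pattern: 2nd Wednesday of the month.
2nd Wednesday of July 2029: July 11, 2029.
August 2029 — 2nd Wednesday is August 8, 2029.
September 2029 — 2nd Wednesday is September 12, 2029.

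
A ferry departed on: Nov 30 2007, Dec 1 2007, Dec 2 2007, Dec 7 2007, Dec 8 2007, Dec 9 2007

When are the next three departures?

Dec 14 2007, Dec 15 2007, Dec 16 2007

Every event lands on a Friday or Saturday or Sunday (gaps cycle 1, 1, 5, 1, 1).
So the schedule is: every Friday, Saturday and Sunday.
The following Friday is Dec 14 2007.
The following Saturday is Dec 15 2007.
Next Sunday: Dec 16 2007.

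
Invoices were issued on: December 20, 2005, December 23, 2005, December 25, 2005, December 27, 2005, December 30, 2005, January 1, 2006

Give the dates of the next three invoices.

January 3, 2006; January 6, 2006; January 8, 2006

Gaps: 3, 2, 2, 3, 2 days — not constant, but cyclic with period 3.
The events fall on every Tuesday, Friday and Sunday.
Next Tuesday: January 3, 2006.
The following Friday is January 6, 2006.
The following Sunday is January 8, 2006.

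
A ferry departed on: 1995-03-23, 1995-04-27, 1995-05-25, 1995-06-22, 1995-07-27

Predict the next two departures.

These are Thursdays at 28- or 35-day spacing (35, 28, 28, 35).
The pattern: 4th Thursday of the month.
4th Thursday of August 1995: 1995-08-24.
4th Thursday of September 1995: 1995-09-28.

1995-08-24, 1995-09-28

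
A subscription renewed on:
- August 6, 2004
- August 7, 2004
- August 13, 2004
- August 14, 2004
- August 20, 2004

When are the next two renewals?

Gaps: 1, 6, 1, 6 days — not constant, but cyclic with period 2.
The events fall on every Friday and Saturday.
Next Saturday: August 21, 2004.
The following Friday is August 27, 2004.

August 21, 2004; August 27, 2004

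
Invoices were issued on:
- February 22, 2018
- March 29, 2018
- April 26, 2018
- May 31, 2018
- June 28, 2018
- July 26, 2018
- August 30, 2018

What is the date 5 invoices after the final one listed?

All Thursdays; the gaps (35, 28, 35, 28, 28, 35) vary with month length.
This is the last Thursday of each month.
Last Thursday of September 2018: September 27, 2018.
October 2018 ends with Thursday October 25, 2018.
November 2018 ends with Thursday November 29, 2018.
December 2018 ends with Thursday December 27, 2018.
Last Thursday of January 2019: January 31, 2019.

January 31, 2019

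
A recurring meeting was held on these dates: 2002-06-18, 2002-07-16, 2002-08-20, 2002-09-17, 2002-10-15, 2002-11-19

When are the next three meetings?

All dates are Tuesdays, 28, 35, 28, 28, 35 days apart.
Specifically, the 3rd Tuesday of each month.
3rd Tuesday of December 2002: 2002-12-17.
3rd Tuesday of January 2003: 2003-01-21.
3rd Tuesday of February 2003: 2003-02-18.

2002-12-17, 2003-01-21, 2003-02-18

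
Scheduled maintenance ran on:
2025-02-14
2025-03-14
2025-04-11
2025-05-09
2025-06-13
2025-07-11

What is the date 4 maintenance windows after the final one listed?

These are Fridays at 28- or 35-day spacing (28, 28, 28, 35, 28).
The pattern: 2nd Friday of the month.
August 2025 — 2nd Friday is 2025-08-08.
2nd Friday of September 2025: 2025-09-12.
October 2025 — 2nd Friday is 2025-10-10.
November 2025 — 2nd Friday is 2025-11-14.

2025-11-14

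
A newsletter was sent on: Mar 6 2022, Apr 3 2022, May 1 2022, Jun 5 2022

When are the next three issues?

Gaps: 28, 28, 35 days — a mix of 28 and 35. Every date is a Sunday.
Each is the 1st Sunday of its month.
July 2022 — 1st Sunday is Jul 3 2022.
1st Sunday of August 2022: Aug 7 2022.
September 2022 — 1st Sunday is Sep 4 2022.

Jul 3 2022, Aug 7 2022, Sep 4 2022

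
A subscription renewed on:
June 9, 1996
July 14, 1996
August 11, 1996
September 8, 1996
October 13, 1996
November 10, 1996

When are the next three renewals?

All dates are Sundays, 35, 28, 28, 35, 28 days apart.
Specifically, the 2nd Sunday of each month.
2nd Sunday of December 1996: December 8, 1996.
January 1997 — 2nd Sunday is January 12, 1997.
February 1997 — 2nd Sunday is February 9, 1997.

December 8, 1996; January 12, 1997; February 9, 1997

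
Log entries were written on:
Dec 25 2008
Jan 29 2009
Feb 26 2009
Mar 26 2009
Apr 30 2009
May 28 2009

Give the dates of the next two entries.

These are Thursdays with 35, 28, 28, 35, 28-day gaps.
Each is the final Thursday of its month — Jan 29 2009 is past the 28th, so '4th Thursday' doesn't fit.
June 2009 ends with Thursday Jun 25 2009.
Last Thursday of July 2009: Jul 30 2009.

Jun 25 2009, Jul 30 2009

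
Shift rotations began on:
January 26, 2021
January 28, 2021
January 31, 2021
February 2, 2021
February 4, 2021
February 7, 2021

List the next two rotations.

Every event lands on a Tuesday or Thursday or Sunday (gaps cycle 2, 3, 2, 2, 3).
So the schedule is: every Tuesday, Thursday and Sunday.
Next Tuesday: February 9, 2021.
The following Thursday is February 11, 2021.

February 9, 2021; February 11, 2021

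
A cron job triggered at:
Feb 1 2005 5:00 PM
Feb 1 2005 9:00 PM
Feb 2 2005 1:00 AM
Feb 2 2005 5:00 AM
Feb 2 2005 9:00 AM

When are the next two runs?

Spacing: 4, 4, 4, 4 h — constant 4 h.
Feb 2 2005 9:00 AM + 4 h = Feb 2 2005 1:00 PM.
Feb 2 2005 1:00 PM + 4 h = Feb 2 2005 5:00 PM.

Feb 2 2005 1:00 PM, Feb 2 2005 5:00 PM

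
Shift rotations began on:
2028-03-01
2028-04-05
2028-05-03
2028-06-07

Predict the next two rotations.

These are Wednesdays at 28- or 35-day spacing (35, 28, 35).
The pattern: 1st Wednesday of the month.
July 2028 — 1st Wednesday is 2028-07-05.
August 2028 — 1st Wednesday is 2028-08-02.

2028-07-05, 2028-08-02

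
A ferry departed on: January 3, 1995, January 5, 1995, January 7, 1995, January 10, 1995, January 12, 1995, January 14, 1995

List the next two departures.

Gaps: 2, 2, 3, 2, 2 days — not constant, but cyclic with period 3.
The events fall on every Tuesday, Thursday and Saturday.
Next Tuesday: January 17, 1995.
The following Thursday is January 19, 1995.

January 17, 1995; January 19, 1995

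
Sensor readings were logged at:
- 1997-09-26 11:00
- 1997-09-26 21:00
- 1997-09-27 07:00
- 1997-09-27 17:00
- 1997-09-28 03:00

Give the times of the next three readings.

1997-09-28 13:00, 1997-09-28 23:00, 1997-09-29 09:00

Gaps: 10, 10, 10, 10 hours — each event is 10 hours after the previous one.
1997-09-28 03:00 + 10 h = 1997-09-28 13:00.
1997-09-28 13:00 + 10 h = 1997-09-28 23:00.
1997-09-28 23:00 + 10 h = 1997-09-29 09:00.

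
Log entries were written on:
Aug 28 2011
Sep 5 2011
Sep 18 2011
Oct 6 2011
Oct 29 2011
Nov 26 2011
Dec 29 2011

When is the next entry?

Intervals are 8, 13, 18, 23, 28, 33 days — an arithmetic progression with common difference 5.
Next gap: 38 days. Dec 29 2011 + 38 days = Feb 5 2012.

Feb 5 2012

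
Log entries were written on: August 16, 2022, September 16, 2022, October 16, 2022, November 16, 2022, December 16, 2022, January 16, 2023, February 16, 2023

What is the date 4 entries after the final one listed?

The day-of-month is always 16 (31, 30, 31, 30, 31, 31 days between events).
So this recurs on the 16th of each month.
March 2023: March 16, 2023.
April 2023: April 16, 2023.
Next: May 2023 → May 16, 2023.
June 2023: June 16, 2023.

June 16, 2023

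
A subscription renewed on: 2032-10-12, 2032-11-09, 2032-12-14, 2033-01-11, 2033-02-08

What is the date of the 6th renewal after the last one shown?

2033-08-09

All dates are Tuesdays, 28, 35, 28, 28 days apart.
Specifically, the 2nd Tuesday of each month.
2nd Tuesday of March 2033: 2033-03-08.
April 2033 — 2nd Tuesday is 2033-04-12.
2nd Tuesday of May 2033: 2033-05-10.
June 2033 — 2nd Tuesday is 2033-06-14.
2nd Tuesday of July 2033: 2033-07-12.
August 2033 — 2nd Tuesday is 2033-08-09.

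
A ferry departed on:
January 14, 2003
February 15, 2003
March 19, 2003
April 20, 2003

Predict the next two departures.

Every event comes 32 days after the last (32, 32, 32).
April 20, 2003 + 32 days = May 22, 2003.
May 22, 2003 + 32 days = June 23, 2003.

May 22, 2003; June 23, 2003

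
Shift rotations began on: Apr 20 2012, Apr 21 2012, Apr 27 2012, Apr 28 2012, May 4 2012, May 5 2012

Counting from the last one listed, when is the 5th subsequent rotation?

May 25 2012

The gap pattern 1, 6, 1, 6, 1 repeats every 2 events.
These are the Fridays and Saturdays of each week.
The following Friday is May 11 2012.
The following Saturday is May 12 2012.
The following Friday is May 18 2012.
Next Saturday: May 19 2012.
Next Friday: May 25 2012.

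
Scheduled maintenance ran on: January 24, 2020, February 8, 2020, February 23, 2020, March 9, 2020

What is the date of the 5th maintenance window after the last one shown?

Every event comes 15 days after the last (15, 15, 15).
March 9, 2020 + 15 days = March 24, 2020.
March 24, 2020 + 15 days = April 8, 2020.
April 8, 2020 + 15 days = April 23, 2020.
April 23, 2020 + 15 days = May 8, 2020.
May 8, 2020 + 15 days = May 23, 2020.

May 23, 2020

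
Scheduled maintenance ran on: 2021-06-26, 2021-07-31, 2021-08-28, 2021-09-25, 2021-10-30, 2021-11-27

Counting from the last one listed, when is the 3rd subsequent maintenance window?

2022-02-26

Every date is a Saturday; gaps 35, 28, 28, 35, 28 days.
Each is the last Saturday of its month (at least one falls on the 29th or later, ruling out '4th Saturday').
Last Saturday of December 2021: 2021-12-25.
January 2022 ends with Saturday 2022-01-29.
February 2022 ends with Saturday 2022-02-26.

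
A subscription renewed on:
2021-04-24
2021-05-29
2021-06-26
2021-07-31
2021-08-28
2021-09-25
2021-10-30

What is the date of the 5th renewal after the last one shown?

All Saturdays; the gaps (35, 28, 35, 28, 28, 35) vary with month length.
This is the last Saturday of each month.
Last Saturday of November 2021: 2021-11-27.
Last Saturday of December 2021: 2021-12-25.
January 2022 ends with Saturday 2022-01-29.
Last Saturday of February 2022: 2022-02-26.
Last Saturday of March 2022: 2022-03-26.

2022-03-26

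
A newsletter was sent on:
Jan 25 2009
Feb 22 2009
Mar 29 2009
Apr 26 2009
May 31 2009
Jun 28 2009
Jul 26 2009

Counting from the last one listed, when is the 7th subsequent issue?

Feb 28 2010

Every date is a Sunday; gaps 28, 35, 28, 35, 28, 28 days.
Each is the last Sunday of its month (at least one falls on the 29th or later, ruling out '4th Sunday').
August 2009 ends with Sunday Aug 30 2009.
Last Sunday of September 2009: Sep 27 2009.
Last Sunday of October 2009: Oct 25 2009.
Last Sunday of November 2009: Nov 29 2009.
December 2009 ends with Sunday Dec 27 2009.
Last Sunday of January 2010: Jan 31 2010.
February 2010 ends with Sunday Feb 28 2010.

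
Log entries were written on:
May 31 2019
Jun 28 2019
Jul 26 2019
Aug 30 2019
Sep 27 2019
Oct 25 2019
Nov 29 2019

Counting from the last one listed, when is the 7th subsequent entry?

These are Fridays with 28, 28, 35, 28, 28, 35-day gaps.
Each is the final Friday of its month — May 31 2019 is past the 28th, so '4th Friday' doesn't fit.
December 2019 ends with Friday Dec 27 2019.
January 2020 ends with Friday Jan 31 2020.
February 2020 ends with Friday Feb 28 2020.
Last Friday of March 2020: Mar 27 2020.
April 2020 ends with Friday Apr 24 2020.
May 2020 ends with Friday May 29 2020.
June 2020 ends with Friday Jun 26 2020.

Jun 26 2020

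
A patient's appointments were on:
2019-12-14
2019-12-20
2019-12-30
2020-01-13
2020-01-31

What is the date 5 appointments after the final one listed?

Gaps: 6, 10, 14, 18 days — each gap is 4 larger than the previous one.
Next gap: 22 days. 2020-01-31 + 22 days = 2020-02-22.
Next gap: 26 days. 2020-02-22 + 26 days = 2020-03-19.
Next gap: 30 days. 2020-03-19 + 30 days = 2020-04-18.
Next gap: 34 days. 2020-04-18 + 34 days = 2020-05-22.
Next gap: 38 days. 2020-05-22 + 38 days = 2020-06-29.

2020-06-29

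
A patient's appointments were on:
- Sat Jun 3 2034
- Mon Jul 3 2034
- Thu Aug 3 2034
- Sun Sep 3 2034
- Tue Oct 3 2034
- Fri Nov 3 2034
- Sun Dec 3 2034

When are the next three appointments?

Wed Jan 3 2035, Sat Feb 3 2035, Sat Mar 3 2035

Gaps: 30, 31, 31, 30, 31, 30 days — not constant. Every event is on the 3rd of the month.
Pattern: the 3rd of each month.
Next: January 2035 → Wed Jan 3 2035.
February 2035: Sat Feb 3 2035.
Next: March 2035 → Sat Mar 3 2035.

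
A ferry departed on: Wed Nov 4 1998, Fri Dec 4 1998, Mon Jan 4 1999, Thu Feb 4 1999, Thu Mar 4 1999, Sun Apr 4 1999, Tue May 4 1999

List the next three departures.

Gaps: 30, 31, 31, 28, 31, 30 days — not constant. Every event is on the 4th of the month.
Pattern: the 4th of each month.
June 1999: Fri Jun 4 1999.
July 1999: Sun Jul 4 1999.
August 1999: Wed Aug 4 1999.

Fri Jun 4 1999, Sun Jul 4 1999, Wed Aug 4 1999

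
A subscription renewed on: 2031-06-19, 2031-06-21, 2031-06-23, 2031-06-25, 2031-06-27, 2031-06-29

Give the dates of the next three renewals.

Gaps between consecutive events: 2, 2, 2, 2, 2 days — a constant 2-day interval.
2031-06-29 + 2 days = 2031-07-01.
2031-07-01 + 2 days = 2031-07-03.
2031-07-03 + 2 days = 2031-07-05.

2031-07-01, 2031-07-03, 2031-07-05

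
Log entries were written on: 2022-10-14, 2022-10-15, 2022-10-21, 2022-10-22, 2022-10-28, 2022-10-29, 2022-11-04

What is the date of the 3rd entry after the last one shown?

The gap pattern 1, 6, 1, 6, 1, 6 repeats every 2 events.
These are the Fridays and Saturdays of each week.
Next Saturday: 2022-11-05.
Next Friday: 2022-11-11.
Next Saturday: 2022-11-12.

2022-11-12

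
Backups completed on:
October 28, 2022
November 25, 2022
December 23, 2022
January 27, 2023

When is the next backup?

February 24, 2023

These are Fridays at 28- or 35-day spacing (28, 28, 35).
The pattern: 4th Friday of the month.
February 2023 — 4th Friday is February 24, 2023.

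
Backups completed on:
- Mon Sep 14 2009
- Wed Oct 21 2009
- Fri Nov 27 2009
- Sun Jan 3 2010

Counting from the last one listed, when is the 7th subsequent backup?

The spacing is 37, 37, 37 days — always 37 days.
Sun Jan 3 2010 + 37 days = Tue Feb 9 2010.
Tue Feb 9 2010 + 37 days = Thu Mar 18 2010.
Thu Mar 18 2010 + 37 days = Sat Apr 24 2010.
Sat Apr 24 2010 + 37 days = Mon May 31 2010.
Mon May 31 2010 + 37 days = Wed Jul 7 2010.
Wed Jul 7 2010 + 37 days = Fri Aug 13 2010.
Fri Aug 13 2010 + 37 days = Sun Sep 19 2010.

Sun Sep 19 2010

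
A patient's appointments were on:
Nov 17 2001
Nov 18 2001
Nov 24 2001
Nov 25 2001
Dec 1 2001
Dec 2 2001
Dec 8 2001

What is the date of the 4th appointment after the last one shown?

Gaps: 1, 6, 1, 6, 1, 6 days — not constant, but cyclic with period 2.
The events fall on every Saturday and Sunday.
Next Sunday: Dec 9 2001.
Next Saturday: Dec 15 2001.
The following Sunday is Dec 16 2001.
Next Saturday: Dec 22 2001.

Dec 22 2001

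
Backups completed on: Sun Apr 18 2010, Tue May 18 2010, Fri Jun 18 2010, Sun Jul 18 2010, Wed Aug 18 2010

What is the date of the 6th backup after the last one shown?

Fri Feb 18 2011

The day-of-month is always 18 (30, 31, 30, 31 days between events).
So this recurs on the 18th of each month.
September 2010: Sat Sep 18 2010.
October 2010: Mon Oct 18 2010.
Next: November 2010 → Thu Nov 18 2010.
December 2010: Sat Dec 18 2010.
Next: January 2011 → Tue Jan 18 2011.
February 2011: Fri Feb 18 2011.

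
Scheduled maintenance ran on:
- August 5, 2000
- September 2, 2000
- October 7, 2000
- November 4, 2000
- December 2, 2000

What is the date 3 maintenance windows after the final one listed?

March 3, 2001

Gaps: 28, 35, 28, 28 days — a mix of 28 and 35. Every date is a Saturday.
Each is the 1st Saturday of its month.
January 2001 — 1st Saturday is January 6, 2001.
1st Saturday of February 2001: February 3, 2001.
March 2001 — 1st Saturday is March 3, 2001.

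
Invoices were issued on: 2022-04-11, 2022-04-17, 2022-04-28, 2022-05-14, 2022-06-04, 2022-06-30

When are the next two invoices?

The spacing grows by 5 each time: 6, 11, 16, 21, 26 days.
Next gap: 31 days. 2022-06-30 + 31 days = 2022-07-31.
Next gap: 36 days. 2022-07-31 + 36 days = 2022-09-05.

2022-07-31, 2022-09-05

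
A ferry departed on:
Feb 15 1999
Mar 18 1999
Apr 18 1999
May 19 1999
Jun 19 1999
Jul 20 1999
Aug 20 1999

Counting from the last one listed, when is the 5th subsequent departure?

Jan 22 2000

The spacing is 31, 31, 31, 31, 31, 31 days — always 31 days.
Aug 20 1999 + 31 days = Sep 20 1999.
Sep 20 1999 + 31 days = Oct 21 1999.
Oct 21 1999 + 31 days = Nov 21 1999.
Nov 21 1999 + 31 days = Dec 22 1999.
Dec 22 1999 + 31 days = Jan 22 2000.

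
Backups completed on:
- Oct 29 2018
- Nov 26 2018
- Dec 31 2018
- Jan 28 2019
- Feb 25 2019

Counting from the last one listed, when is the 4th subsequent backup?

Jun 24 2019

These are Mondays with 28, 35, 28, 28-day gaps.
Each is the final Monday of its month — Oct 29 2018 is past the 28th, so '4th Monday' doesn't fit.
March 2019 ends with Monday Mar 25 2019.
Last Monday of April 2019: Apr 29 2019.
Last Monday of May 2019: May 27 2019.
June 2019 ends with Monday Jun 24 2019.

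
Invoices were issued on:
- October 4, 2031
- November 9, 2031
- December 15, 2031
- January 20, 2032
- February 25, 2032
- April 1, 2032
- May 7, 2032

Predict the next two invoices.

Gaps between consecutive events: 36, 36, 36, 36, 36, 36 days — a constant 36-day interval.
May 7, 2032 + 36 days = June 12, 2032.
June 12, 2032 + 36 days = July 18, 2032.

June 12, 2032; July 18, 2032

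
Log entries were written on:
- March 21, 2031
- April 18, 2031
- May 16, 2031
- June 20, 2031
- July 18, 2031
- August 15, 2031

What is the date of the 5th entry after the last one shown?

These are Fridays at 28- or 35-day spacing (28, 28, 35, 28, 28).
The pattern: 3rd Friday of the month.
September 2031 — 3rd Friday is September 19, 2031.
3rd Friday of October 2031: October 17, 2031.
November 2031 — 3rd Friday is November 21, 2031.
December 2031 — 3rd Friday is December 19, 2031.
January 2032 — 3rd Friday is January 16, 2032.

January 16, 2032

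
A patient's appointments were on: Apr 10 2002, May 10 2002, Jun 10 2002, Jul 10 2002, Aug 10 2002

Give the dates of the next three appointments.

Sep 10 2002, Oct 10 2002, Nov 10 2002

The day-of-month is always 10 (30, 31, 30, 31 days between events).
So this recurs on the 10th of each month.
Next: September 2002 → Sep 10 2002.
Next: October 2002 → Oct 10 2002.
November 2002: Nov 10 2002.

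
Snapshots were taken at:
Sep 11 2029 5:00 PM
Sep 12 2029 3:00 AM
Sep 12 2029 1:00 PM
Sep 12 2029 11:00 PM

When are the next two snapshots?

Sep 13 2029 9:00 AM, Sep 13 2029 7:00 PM

Gaps: 10, 10, 10 hours — each event is 10 hours after the previous one.
Sep 12 2029 11:00 PM + 10 h = Sep 13 2029 9:00 AM.
Sep 13 2029 9:00 AM + 10 h = Sep 13 2029 7:00 PM.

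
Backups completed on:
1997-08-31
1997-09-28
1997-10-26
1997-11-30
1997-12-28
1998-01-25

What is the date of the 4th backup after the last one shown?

All Sundays; the gaps (28, 28, 35, 28, 28) vary with month length.
This is the last Sunday of each month.
February 1998 ends with Sunday 1998-02-22.
March 1998 ends with Sunday 1998-03-29.
April 1998 ends with Sunday 1998-04-26.
Last Sunday of May 1998: 1998-05-31.

1998-05-31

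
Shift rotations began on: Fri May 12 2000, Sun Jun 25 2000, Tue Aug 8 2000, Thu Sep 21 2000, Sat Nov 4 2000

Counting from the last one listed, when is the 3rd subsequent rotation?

Fri Mar 16 2001

The spacing is 44, 44, 44, 44 days — always 44 days.
Sat Nov 4 2000 + 44 days = Mon Dec 18 2000.
Mon Dec 18 2000 + 44 days = Wed Jan 31 2001.
Wed Jan 31 2001 + 44 days = Fri Mar 16 2001.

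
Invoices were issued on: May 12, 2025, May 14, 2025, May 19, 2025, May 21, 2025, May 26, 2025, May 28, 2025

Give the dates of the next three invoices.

Gaps: 2, 5, 2, 5, 2 days — not constant, but cyclic with period 2.
The events fall on every Monday and Wednesday.
Next Monday: June 2, 2025.
Next Wednesday: June 4, 2025.
Next Monday: June 9, 2025.

June 2, 2025; June 4, 2025; June 9, 2025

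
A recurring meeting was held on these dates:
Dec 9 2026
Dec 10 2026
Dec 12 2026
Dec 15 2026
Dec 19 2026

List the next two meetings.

Dec 24 2026, Dec 30 2026

Gaps: 1, 2, 3, 4 days — each gap is 1 larger than the previous one.
Next gap: 5 days. Dec 19 2026 + 5 days = Dec 24 2026.
Next gap: 6 days. Dec 24 2026 + 6 days = Dec 30 2026.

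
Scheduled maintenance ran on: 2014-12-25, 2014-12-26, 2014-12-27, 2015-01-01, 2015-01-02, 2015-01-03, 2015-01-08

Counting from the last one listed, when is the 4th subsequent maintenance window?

Every event lands on a Thursday or Friday or Saturday (gaps cycle 1, 1, 5, 1, 1, 5).
So the schedule is: every Thursday, Friday and Saturday.
The following Friday is 2015-01-09.
The following Saturday is 2015-01-10.
The following Thursday is 2015-01-15.
The following Friday is 2015-01-16.

2015-01-16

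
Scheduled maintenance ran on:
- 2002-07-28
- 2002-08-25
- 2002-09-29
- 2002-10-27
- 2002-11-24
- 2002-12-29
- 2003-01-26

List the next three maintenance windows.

2003-02-23, 2003-03-30, 2003-04-27

These are Sundays with 28, 35, 28, 28, 35, 28-day gaps.
Each is the final Sunday of its month — 2002-09-29 is past the 28th, so '4th Sunday' doesn't fit.
February 2003 ends with Sunday 2003-02-23.
March 2003 ends with Sunday 2003-03-30.
Last Sunday of April 2003: 2003-04-27.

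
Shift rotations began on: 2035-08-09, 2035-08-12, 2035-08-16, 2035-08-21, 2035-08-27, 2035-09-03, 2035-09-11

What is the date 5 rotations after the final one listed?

2035-11-05

Gaps: 3, 4, 5, 6, 7, 8 days — each gap is 1 larger than the previous one.
Next gap: 9 days. 2035-09-11 + 9 days = 2035-09-20.
Next gap: 10 days. 2035-09-20 + 10 days = 2035-09-30.
Next gap: 11 days. 2035-09-30 + 11 days = 2035-10-11.
Next gap: 12 days. 2035-10-11 + 12 days = 2035-10-23.
Next gap: 13 days. 2035-10-23 + 13 days = 2035-11-05.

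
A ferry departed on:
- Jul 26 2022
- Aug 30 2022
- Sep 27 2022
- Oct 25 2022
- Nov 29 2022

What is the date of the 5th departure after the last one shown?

All Tuesdays; the gaps (35, 28, 28, 35) vary with month length.
This is the last Tuesday of each month.
Last Tuesday of December 2022: Dec 27 2022.
Last Tuesday of January 2023: Jan 31 2023.
Last Tuesday of February 2023: Feb 28 2023.
March 2023 ends with Tuesday Mar 28 2023.
April 2023 ends with Tuesday Apr 25 2023.

Apr 25 2023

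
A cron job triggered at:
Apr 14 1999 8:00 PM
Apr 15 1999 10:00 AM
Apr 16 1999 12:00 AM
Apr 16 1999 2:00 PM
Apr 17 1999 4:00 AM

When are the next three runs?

Gaps: 14, 14, 14, 14 hours — each event is 14 hours after the previous one.
Apr 17 1999 4:00 AM + 14 h = Apr 17 1999 6:00 PM.
Apr 17 1999 6:00 PM + 14 h = Apr 18 1999 8:00 AM.
Apr 18 1999 8:00 AM + 14 h = Apr 18 1999 10:00 PM.

Apr 17 1999 6:00 PM, Apr 18 1999 8:00 AM, Apr 18 1999 10:00 PM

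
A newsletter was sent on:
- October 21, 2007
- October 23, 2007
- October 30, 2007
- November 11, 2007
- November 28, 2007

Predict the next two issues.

Intervals are 2, 7, 12, 17 days — an arithmetic progression with common difference 5.
Next gap: 22 days. November 28, 2007 + 22 days = December 20, 2007.
Next gap: 27 days. December 20, 2007 + 27 days = January 16, 2008.

December 20, 2007; January 16, 2008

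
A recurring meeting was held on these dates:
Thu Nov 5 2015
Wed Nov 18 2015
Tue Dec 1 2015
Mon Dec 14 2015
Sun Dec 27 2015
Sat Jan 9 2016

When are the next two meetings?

Fri Jan 22 2016, Thu Feb 4 2016

The spacing is 13, 13, 13, 13, 13 days — always 13 days.
Sat Jan 9 2016 + 13 days = Fri Jan 22 2016.
Fri Jan 22 2016 + 13 days = Thu Feb 4 2016.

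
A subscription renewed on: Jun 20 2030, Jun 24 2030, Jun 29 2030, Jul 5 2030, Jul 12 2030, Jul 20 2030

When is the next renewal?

Intervals are 4, 5, 6, 7, 8 days — an arithmetic progression with common difference 1.
Next gap: 9 days. Jul 20 2030 + 9 days = Jul 29 2030.

Jul 29 2030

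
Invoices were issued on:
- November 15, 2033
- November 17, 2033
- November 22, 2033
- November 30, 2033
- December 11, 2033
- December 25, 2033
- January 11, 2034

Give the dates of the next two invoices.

January 31, 2034; February 23, 2034

Gaps: 2, 5, 8, 11, 14, 17 days — each gap is 3 larger than the previous one.
Next gap: 20 days. January 11, 2034 + 20 days = January 31, 2034.
Next gap: 23 days. January 31, 2034 + 23 days = February 23, 2034.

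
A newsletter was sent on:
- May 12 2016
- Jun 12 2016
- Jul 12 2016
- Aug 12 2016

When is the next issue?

Sep 12 2016

Gaps: 31, 30, 31 days — not constant. Every event is on the 12th of the month.
Pattern: the 12th of each month.
Next: September 2016 → Sep 12 2016.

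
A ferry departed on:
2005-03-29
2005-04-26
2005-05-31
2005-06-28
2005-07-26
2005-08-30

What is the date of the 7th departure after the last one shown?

These are Tuesdays with 28, 35, 28, 28, 35-day gaps.
Each is the final Tuesday of its month — 2005-03-29 is past the 28th, so '4th Tuesday' doesn't fit.
Last Tuesday of September 2005: 2005-09-27.
October 2005 ends with Tuesday 2005-10-25.
November 2005 ends with Tuesday 2005-11-29.
December 2005 ends with Tuesday 2005-12-27.
January 2006 ends with Tuesday 2006-01-31.
February 2006 ends with Tuesday 2006-02-28.
Last Tuesday of March 2006: 2006-03-28.

2006-03-28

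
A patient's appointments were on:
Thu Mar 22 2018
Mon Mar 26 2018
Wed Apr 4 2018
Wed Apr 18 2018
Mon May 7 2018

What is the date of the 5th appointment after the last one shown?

Wed Oct 24 2018

Gaps: 4, 9, 14, 19 days — each gap is 5 larger than the previous one.
Next gap: 24 days. Mon May 7 2018 + 24 days = Thu May 31 2018.
Next gap: 29 days. Thu May 31 2018 + 29 days = Fri Jun 29 2018.
Next gap: 34 days. Fri Jun 29 2018 + 34 days = Thu Aug 2 2018.
Next gap: 39 days. Thu Aug 2 2018 + 39 days = Mon Sep 10 2018.
Next gap: 44 days. Mon Sep 10 2018 + 44 days = Wed Oct 24 2018.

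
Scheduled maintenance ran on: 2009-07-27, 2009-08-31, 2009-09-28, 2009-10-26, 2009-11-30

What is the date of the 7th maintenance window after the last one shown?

All Mondays; the gaps (35, 28, 28, 35) vary with month length.
This is the last Monday of each month.
Last Monday of December 2009: 2009-12-28.
January 2010 ends with Monday 2010-01-25.
Last Monday of February 2010: 2010-02-22.
Last Monday of March 2010: 2010-03-29.
April 2010 ends with Monday 2010-04-26.
Last Monday of May 2010: 2010-05-31.
Last Monday of June 2010: 2010-06-28.

2010-06-28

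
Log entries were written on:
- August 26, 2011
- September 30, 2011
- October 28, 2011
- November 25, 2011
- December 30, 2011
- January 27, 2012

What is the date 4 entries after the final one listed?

May 25, 2012

Every date is a Friday; gaps 35, 28, 28, 35, 28 days.
Each is the last Friday of its month (at least one falls on the 29th or later, ruling out '4th Friday').
February 2012 ends with Friday February 24, 2012.
Last Friday of March 2012: March 30, 2012.
April 2012 ends with Friday April 27, 2012.
May 2012 ends with Friday May 25, 2012.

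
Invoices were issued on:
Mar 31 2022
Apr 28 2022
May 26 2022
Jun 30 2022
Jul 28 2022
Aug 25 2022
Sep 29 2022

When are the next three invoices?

Oct 27 2022, Nov 24 2022, Dec 29 2022

Every date is a Thursday; gaps 28, 28, 35, 28, 28, 35 days.
Each is the last Thursday of its month (at least one falls on the 29th or later, ruling out '4th Thursday').
Last Thursday of October 2022: Oct 27 2022.
November 2022 ends with Thursday Nov 24 2022.
Last Thursday of December 2022: Dec 29 2022.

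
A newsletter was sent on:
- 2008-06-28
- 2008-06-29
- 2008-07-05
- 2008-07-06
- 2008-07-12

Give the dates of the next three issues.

The gap pattern 1, 6, 1, 6 repeats every 2 events.
These are the Saturdays and Sundays of each week.
The following Sunday is 2008-07-13.
The following Saturday is 2008-07-19.
Next Sunday: 2008-07-20.

2008-07-13, 2008-07-19, 2008-07-20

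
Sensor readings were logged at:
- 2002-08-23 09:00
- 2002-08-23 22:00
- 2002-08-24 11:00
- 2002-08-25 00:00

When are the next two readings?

2002-08-25 13:00, 2002-08-26 02:00

The interval is a steady 13 hours (13, 13, 13).
2002-08-25 00:00 + 13 h = 2002-08-25 13:00.
2002-08-25 13:00 + 13 h = 2002-08-26 02:00.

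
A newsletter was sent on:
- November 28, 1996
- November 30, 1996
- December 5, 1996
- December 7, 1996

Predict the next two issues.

The gap pattern 2, 5, 2 repeats every 2 events.
These are the Thursdays and Saturdays of each week.
The following Thursday is December 12, 1996.
Next Saturday: December 14, 1996.

December 12, 1996; December 14, 1996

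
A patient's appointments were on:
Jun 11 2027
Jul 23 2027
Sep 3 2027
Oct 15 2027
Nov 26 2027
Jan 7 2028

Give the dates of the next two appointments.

The spacing is 42, 42, 42, 42, 42 days — always 42 days.
Jan 7 2028 + 42 days = Feb 18 2028.
Feb 18 2028 + 42 days = Mar 31 2028.

Feb 18 2028, Mar 31 2028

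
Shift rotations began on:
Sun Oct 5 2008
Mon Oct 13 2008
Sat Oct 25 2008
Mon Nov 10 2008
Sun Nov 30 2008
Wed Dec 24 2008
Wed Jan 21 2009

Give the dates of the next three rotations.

Gaps: 8, 12, 16, 20, 24, 28 days — each gap is 4 larger than the previous one.
Next gap: 32 days. Wed Jan 21 2009 + 32 days = Sun Feb 22 2009.
Next gap: 36 days. Sun Feb 22 2009 + 36 days = Mon Mar 30 2009.
Next gap: 40 days. Mon Mar 30 2009 + 40 days = Sat May 9 2009.

Sun Feb 22 2009, Mon Mar 30 2009, Sat May 9 2009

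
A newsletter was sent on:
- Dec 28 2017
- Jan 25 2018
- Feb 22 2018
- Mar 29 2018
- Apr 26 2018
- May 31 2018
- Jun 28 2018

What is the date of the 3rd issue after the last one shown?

All Thursdays; the gaps (28, 28, 35, 28, 35, 28) vary with month length.
This is the last Thursday of each month.
Last Thursday of July 2018: Jul 26 2018.
August 2018 ends with Thursday Aug 30 2018.
September 2018 ends with Thursday Sep 27 2018.

Sep 27 2018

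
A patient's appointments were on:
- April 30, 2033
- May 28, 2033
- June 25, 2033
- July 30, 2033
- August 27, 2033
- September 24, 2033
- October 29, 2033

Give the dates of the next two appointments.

These are Saturdays with 28, 28, 35, 28, 28, 35-day gaps.
Each is the final Saturday of its month — April 30, 2033 is past the 28th, so '4th Saturday' doesn't fit.
Last Saturday of November 2033: November 26, 2033.
December 2033 ends with Saturday December 31, 2033.

November 26, 2033; December 31, 2033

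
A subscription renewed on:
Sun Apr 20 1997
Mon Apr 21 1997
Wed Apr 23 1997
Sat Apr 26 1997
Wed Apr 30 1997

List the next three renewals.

Mon May 5 1997, Sun May 11 1997, Sun May 18 1997

Gaps: 1, 2, 3, 4 days — each gap is 1 larger than the previous one.
Next gap: 5 days. Wed Apr 30 1997 + 5 days = Mon May 5 1997.
Next gap: 6 days. Mon May 5 1997 + 6 days = Sun May 11 1997.
Next gap: 7 days. Sun May 11 1997 + 7 days = Sun May 18 1997.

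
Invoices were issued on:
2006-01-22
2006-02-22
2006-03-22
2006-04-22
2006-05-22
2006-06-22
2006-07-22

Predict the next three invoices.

2006-08-22, 2006-09-22, 2006-10-22

Gaps: 31, 28, 31, 30, 31, 30 days — not constant. Every event is on the 22nd of the month.
Pattern: the 22nd of each month.
August 2006: 2006-08-22.
September 2006: 2006-09-22.
October 2006: 2006-10-22.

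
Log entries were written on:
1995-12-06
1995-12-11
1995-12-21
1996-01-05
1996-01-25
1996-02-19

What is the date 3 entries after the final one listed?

1996-06-03

The spacing grows by 5 each time: 5, 10, 15, 20, 25 days.
Next gap: 30 days. 1996-02-19 + 30 days = 1996-03-20.
Next gap: 35 days. 1996-03-20 + 35 days = 1996-04-24.
Next gap: 40 days. 1996-04-24 + 40 days = 1996-06-03.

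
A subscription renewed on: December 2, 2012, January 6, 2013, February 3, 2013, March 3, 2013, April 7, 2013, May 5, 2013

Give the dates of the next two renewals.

These are Sundays at 28- or 35-day spacing (35, 28, 28, 35, 28).
The pattern: 1st Sunday of the month.
1st Sunday of June 2013: June 2, 2013.
July 2013 — 1st Sunday is July 7, 2013.

June 2, 2013; July 7, 2013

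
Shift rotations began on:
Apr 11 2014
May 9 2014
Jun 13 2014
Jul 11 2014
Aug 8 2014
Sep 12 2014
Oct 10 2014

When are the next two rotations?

These are Fridays at 28- or 35-day spacing (28, 35, 28, 28, 35, 28).
The pattern: 2nd Friday of the month.
2nd Friday of November 2014: Nov 14 2014.
December 2014 — 2nd Friday is Dec 12 2014.

Nov 14 2014, Dec 12 2014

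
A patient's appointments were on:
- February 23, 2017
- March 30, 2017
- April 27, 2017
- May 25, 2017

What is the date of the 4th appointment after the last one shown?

September 28, 2017

Every date is a Thursday; gaps 35, 28, 28 days.
Each is the last Thursday of its month (at least one falls on the 29th or later, ruling out '4th Thursday').
June 2017 ends with Thursday June 29, 2017.
Last Thursday of July 2017: July 27, 2017.
Last Thursday of August 2017: August 31, 2017.
Last Thursday of September 2017: September 28, 2017.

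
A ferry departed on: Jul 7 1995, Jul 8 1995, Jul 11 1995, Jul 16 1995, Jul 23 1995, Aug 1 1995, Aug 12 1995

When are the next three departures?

The spacing grows by 2 each time: 1, 3, 5, 7, 9, 11 days.
Next gap: 13 days. Aug 12 1995 + 13 days = Aug 25 1995.
Next gap: 15 days. Aug 25 1995 + 15 days = Sep 9 1995.
Next gap: 17 days. Sep 9 1995 + 17 days = Sep 26 1995.

Aug 25 1995, Sep 9 1995, Sep 26 1995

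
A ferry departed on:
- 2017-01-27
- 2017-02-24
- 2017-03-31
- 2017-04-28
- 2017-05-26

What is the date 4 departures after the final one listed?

These are Fridays with 28, 35, 28, 28-day gaps.
Each is the final Friday of its month — 2017-03-31 is past the 28th, so '4th Friday' doesn't fit.
Last Friday of June 2017: 2017-06-30.
July 2017 ends with Friday 2017-07-28.
Last Friday of August 2017: 2017-08-25.
Last Friday of September 2017: 2017-09-29.

2017-09-29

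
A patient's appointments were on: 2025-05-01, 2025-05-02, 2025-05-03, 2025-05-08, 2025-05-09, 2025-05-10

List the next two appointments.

Gaps: 1, 1, 5, 1, 1 days — not constant, but cyclic with period 3.
The events fall on every Thursday, Friday and Saturday.
The following Thursday is 2025-05-15.
The following Friday is 2025-05-16.

2025-05-15, 2025-05-16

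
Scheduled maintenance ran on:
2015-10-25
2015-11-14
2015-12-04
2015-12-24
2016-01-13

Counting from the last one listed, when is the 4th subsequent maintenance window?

2016-04-02

Every event comes 20 days after the last (20, 20, 20, 20).
2016-01-13 + 20 days = 2016-02-02.
2016-02-02 + 20 days = 2016-02-22.
2016-02-22 + 20 days = 2016-03-13.
2016-03-13 + 20 days = 2016-04-02.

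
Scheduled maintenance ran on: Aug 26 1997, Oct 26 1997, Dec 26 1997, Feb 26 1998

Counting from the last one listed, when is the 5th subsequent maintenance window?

Gaps: 61, 61, 62 days — not constant. Every event is on the 26th of the month.
Pattern: the 26th of every 2 months.
Next: April 1998 → Apr 26 1998.
Next: June 1998 → Jun 26 1998.
Next: August 1998 → Aug 26 1998.
Next: October 1998 → Oct 26 1998.
Next: December 1998 → Dec 26 1998.

Dec 26 1998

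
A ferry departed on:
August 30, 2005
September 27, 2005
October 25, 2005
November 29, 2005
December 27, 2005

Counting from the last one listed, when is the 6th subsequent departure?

Every date is a Tuesday; gaps 28, 28, 35, 28 days.
Each is the last Tuesday of its month (at least one falls on the 29th or later, ruling out '4th Tuesday').
Last Tuesday of January 2006: January 31, 2006.
Last Tuesday of February 2006: February 28, 2006.
Last Tuesday of March 2006: March 28, 2006.
April 2006 ends with Tuesday April 25, 2006.
Last Tuesday of May 2006: May 30, 2006.
Last Tuesday of June 2006: June 27, 2006.

June 27, 2006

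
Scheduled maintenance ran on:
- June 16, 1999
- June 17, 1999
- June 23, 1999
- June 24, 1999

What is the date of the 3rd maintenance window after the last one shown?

July 7, 1999

Gaps: 1, 6, 1 days — not constant, but cyclic with period 2.
The events fall on every Wednesday and Thursday.
Next Wednesday: June 30, 1999.
The following Thursday is July 1, 1999.
Next Wednesday: July 7, 1999.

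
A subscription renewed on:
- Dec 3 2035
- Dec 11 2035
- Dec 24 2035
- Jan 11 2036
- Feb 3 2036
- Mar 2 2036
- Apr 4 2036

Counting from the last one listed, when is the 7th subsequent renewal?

Gaps: 8, 13, 18, 23, 28, 33 days — each gap is 5 larger than the previous one.
Next gap: 38 days. Apr 4 2036 + 38 days = May 12 2036.
Next gap: 43 days. May 12 2036 + 43 days = Jun 24 2036.
Next gap: 48 days. Jun 24 2036 + 48 days = Aug 11 2036.
Next gap: 53 days. Aug 11 2036 + 53 days = Oct 3 2036.
Next gap: 58 days. Oct 3 2036 + 58 days = Nov 30 2036.
Next gap: 63 days. Nov 30 2036 + 63 days = Feb 1 2037.
Next gap: 68 days. Feb 1 2037 + 68 days = Apr 10 2037.

Apr 10 2037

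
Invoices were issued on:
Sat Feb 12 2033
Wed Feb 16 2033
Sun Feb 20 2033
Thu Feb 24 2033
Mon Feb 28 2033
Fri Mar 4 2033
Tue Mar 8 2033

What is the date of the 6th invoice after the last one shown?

The spacing is 4, 4, 4, 4, 4, 4 days — always 4 days.
Tue Mar 8 2033 + 4 days = Sat Mar 12 2033.
Sat Mar 12 2033 + 4 days = Wed Mar 16 2033.
Wed Mar 16 2033 + 4 days = Sun Mar 20 2033.
Sun Mar 20 2033 + 4 days = Thu Mar 24 2033.
Thu Mar 24 2033 + 4 days = Mon Mar 28 2033.
Mon Mar 28 2033 + 4 days = Fri Apr 1 2033.

Fri Apr 1 2033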